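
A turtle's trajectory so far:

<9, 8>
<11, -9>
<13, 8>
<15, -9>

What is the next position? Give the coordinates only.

<17, 8>

First: linear, +2 per step → 17 at step 4.
Second: cycles through 8, -9 every 2 steps. Step 4 lands at position 0 of the cycle → 8.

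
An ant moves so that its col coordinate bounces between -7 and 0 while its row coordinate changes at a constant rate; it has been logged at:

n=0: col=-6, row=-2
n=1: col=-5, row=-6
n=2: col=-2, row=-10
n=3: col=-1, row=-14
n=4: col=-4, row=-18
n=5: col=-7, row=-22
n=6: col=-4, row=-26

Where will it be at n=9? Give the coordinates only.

col=-5, row=-38

The col coordinate reflects between -7 and 0, moving 3 per step.
  step 7: -4 → -1
  step 8: -1 → -2
  step 9: -2 → -5
The row coordinate changes by -4 each step: at step 9 it is -38.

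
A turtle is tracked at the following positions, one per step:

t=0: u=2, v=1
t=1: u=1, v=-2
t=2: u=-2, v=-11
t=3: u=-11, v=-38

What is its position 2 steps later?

u=-119, v=-362

Consecutive displacements (-1, -3), (-3, -9), (-9, -27) scale by a factor of 3 each step.
step 4: u=-11, v=-38 + (-27, -81) → u=-38, v=-119
step 5: u=-38, v=-119 + (-81, -243) → u=-119, v=-362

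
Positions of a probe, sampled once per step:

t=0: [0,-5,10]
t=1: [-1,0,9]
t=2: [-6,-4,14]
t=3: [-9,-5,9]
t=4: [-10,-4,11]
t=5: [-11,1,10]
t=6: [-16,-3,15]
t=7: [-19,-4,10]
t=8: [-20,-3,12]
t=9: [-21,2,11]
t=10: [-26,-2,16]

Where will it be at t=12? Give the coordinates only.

[-30,-2,13]

Differencing gives [-1,+5,-1], [-5,-4,+5], [-3,-1,-5], [-1,+1,+2], [-1,+5,-1], [-5,-4,+5], [-3,-1,-5], [-1,+1,+2], [-1,+5,-1], [-5,-4,+5]. This is the pattern [-1,+5,-1], [-5,-4,+5], [-3,-1,-5], [-1,+1,+2] repeated.
step 11: apply [-3,-1,-5] → [-29,-3,11]
step 12: apply [-1,+1,+2] → [-30,-2,13]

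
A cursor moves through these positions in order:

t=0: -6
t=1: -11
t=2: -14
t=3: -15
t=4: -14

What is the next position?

Successive displacements: -5, -3, -1, +1 — each changes by +2.
step 5: -14 + 3 → -11

-11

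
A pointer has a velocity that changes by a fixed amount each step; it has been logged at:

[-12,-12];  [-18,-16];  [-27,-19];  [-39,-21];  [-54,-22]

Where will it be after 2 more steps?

First differences are [-6,-4], [-9,-3], [-12,-2], [-15,-1]; their common second difference is [-3,+1] (constant acceleration).
step 5: [-54,-22] + [-18,+0] → [-72,-22]
step 6: [-72,-22] + [-21,+1] → [-93,-21]

[-93,-21]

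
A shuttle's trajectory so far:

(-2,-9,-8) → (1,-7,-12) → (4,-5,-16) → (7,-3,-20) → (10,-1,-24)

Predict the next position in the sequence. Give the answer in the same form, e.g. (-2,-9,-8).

Constant displacement of (+3,+2,-4) per step.
step 5: (10,-1,-24) + (+3,+2,-4) → (13,1,-28)

(13,1,-28)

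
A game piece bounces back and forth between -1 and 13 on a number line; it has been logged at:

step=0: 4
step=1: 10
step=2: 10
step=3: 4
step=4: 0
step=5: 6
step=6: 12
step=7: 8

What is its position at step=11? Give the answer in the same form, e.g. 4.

12

The value reflects between -1 and 13, moving 6 per step.
  step 8: 8 → 2
  step 9: 2 → 2
  step 10: 2 → 8
  step 11: 8 → 12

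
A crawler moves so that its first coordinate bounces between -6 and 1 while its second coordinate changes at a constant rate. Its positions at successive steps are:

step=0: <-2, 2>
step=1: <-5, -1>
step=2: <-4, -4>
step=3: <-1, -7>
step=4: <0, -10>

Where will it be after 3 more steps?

<-3, -19>

The first coordinate reflects between -6 and 1, moving 3 per step.
  step 5: 0 → -3
  step 6: -3 → -6
  step 7: -6 → -3
The second coordinate changes by -3 each step: at step 7 it is -19.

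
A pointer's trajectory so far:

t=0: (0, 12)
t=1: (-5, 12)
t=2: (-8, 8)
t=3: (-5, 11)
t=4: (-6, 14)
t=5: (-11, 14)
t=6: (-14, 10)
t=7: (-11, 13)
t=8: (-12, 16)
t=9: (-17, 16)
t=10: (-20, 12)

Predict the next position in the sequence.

The moves between consecutive positions are (-5, +0), (-3, -4), (+3, +3), (-1, +3), (-5, +0), (-3, -4), (+3, +3), (-1, +3), (-5, +0), (-3, -4); they repeat the 4-cycle [(-5, +0), (-3, -4), (+3, +3), (-1, +3)].
step 11: apply (+3, +3) → (-17, 15)

(-17, 15)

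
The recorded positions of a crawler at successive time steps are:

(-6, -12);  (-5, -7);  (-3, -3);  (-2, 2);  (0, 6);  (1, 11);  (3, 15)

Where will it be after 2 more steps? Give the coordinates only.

(6, 24)

Step-to-step displacements: (+1, +5), (+2, +4), (+1, +5), (+2, +4), (+1, +5), (+2, +4) — a repeating cycle of length 2.
step 7: apply (+1, +5) → (4, 20)
step 8: apply (+2, +4) → (6, 24)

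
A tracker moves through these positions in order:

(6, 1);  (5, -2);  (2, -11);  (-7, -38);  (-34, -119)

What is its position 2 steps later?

(-358, -1091)

The jumps are (-1, -3), (-3, -9), (-9, -27), (-27, -81) — a geometric progression with ratio 3.
step 5: (-34, -119) + (-81, -243) → (-115, -362)
step 6: (-115, -362) + (-243, -729) → (-358, -1091)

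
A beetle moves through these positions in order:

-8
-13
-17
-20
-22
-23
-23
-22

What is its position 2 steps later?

-17

Successive displacements: -5, -4, -3, -2, -1, +0, +1 — each changes by +1.
step 8: -22 + 2 → -20
step 9: -20 + 3 → -17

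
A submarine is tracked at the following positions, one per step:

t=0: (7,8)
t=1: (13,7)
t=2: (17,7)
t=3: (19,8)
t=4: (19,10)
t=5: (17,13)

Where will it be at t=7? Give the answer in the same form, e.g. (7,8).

First differences are (+6,-1), (+4,+0), (+2,+1), (+0,+2), (-2,+3); their common second difference is (-2,+1) (constant acceleration).
step 6: (17,13) + (-4,+4) → (13,17)
step 7: (13,17) + (-6,+5) → (7,22)

(7,22)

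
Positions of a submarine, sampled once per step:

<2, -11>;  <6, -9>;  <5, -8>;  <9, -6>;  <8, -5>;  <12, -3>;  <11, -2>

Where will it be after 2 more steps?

Differencing gives <+4, +2>, <-1, +1>, <+4, +2>, <-1, +1>, <+4, +2>, <-1, +1>. This is the pattern <+4, +2>, <-1, +1> repeated.
step 7: apply <+4, +2> → <15, 0>
step 8: apply <-1, +1> → <14, 1>

<14, 1>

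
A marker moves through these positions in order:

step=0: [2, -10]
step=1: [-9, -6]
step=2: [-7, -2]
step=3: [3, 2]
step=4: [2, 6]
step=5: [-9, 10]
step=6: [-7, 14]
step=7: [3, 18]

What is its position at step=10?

[-7, 30]

The first coordinate repeats the cycle [2, -9, -7, 3] with period 4; step 10 mod 4 = 2, giving -7.
The second coordinate changes by +4 each step, so at step 10 it is -10 + 10·(4) = 30.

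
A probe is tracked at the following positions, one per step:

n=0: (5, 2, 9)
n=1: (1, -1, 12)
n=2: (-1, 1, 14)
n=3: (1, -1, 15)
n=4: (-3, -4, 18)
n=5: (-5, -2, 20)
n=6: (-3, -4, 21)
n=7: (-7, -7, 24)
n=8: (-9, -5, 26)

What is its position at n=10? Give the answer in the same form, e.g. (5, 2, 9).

(-11, -10, 30)

Differencing gives (-4, -3, +3), (-2, +2, +2), (+2, -2, +1), (-4, -3, +3), (-2, +2, +2), (+2, -2, +1), (-4, -3, +3), (-2, +2, +2). This is the pattern (-4, -3, +3), (-2, +2, +2), (+2, -2, +1) repeated.
step 9: apply (+2, -2, +1) → (-7, -7, 27)
step 10: apply (-4, -3, +3) → (-11, -10, 30)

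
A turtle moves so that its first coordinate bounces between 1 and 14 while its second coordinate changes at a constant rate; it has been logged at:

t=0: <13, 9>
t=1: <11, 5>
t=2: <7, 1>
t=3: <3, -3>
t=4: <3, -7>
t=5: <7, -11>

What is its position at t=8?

The first coordinate reflects between 1 and 14, moving 4 per step.
  step 6: 7 → 11
  step 7: 11 → 13
  step 8: 13 → 9
The second coordinate changes by -4 each step: at step 8 it is -23.

<9, -23>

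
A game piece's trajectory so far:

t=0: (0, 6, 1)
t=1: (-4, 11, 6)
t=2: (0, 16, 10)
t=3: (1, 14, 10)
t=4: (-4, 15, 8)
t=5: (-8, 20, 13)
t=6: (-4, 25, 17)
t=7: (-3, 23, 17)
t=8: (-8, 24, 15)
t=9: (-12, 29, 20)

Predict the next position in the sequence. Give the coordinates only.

The moves between consecutive positions are (-4, +5, +5), (+4, +5, +4), (+1, -2, +0), (-5, +1, -2), (-4, +5, +5), (+4, +5, +4), (+1, -2, +0), (-5, +1, -2), (-4, +5, +5); they repeat the 4-cycle [(-4, +5, +5), (+4, +5, +4), (+1, -2, +0), (-5, +1, -2)].
step 10: apply (+4, +5, +4) → (-8, 34, 24)

(-8, 34, 24)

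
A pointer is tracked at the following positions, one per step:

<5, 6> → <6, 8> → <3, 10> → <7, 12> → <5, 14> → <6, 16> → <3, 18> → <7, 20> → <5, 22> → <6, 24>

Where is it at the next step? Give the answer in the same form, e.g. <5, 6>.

<3, 26>

The first coordinate repeats the cycle [5, 6, 3, 7] with period 4; step 10 mod 4 = 2, giving 3.
The second coordinate changes by +2 each step, so at step 10 it is 6 + 10·(2) = 26.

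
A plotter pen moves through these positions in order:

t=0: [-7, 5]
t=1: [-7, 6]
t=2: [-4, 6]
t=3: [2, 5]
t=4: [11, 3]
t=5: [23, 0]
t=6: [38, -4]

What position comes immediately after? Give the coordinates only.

[56, -9]

Taking differences between consecutive positions: [+0, +1], [+3, +0], [+6, -1], [+9, -2], [+12, -3], [+15, -4]. These grow by [+3, -1] each step.
step 7: [38, -4] + [+18, -5] → [56, -9]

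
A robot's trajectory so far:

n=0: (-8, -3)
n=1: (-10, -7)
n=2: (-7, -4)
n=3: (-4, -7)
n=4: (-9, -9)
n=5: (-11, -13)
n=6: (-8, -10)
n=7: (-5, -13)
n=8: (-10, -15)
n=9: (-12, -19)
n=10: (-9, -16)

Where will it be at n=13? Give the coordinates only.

(-13, -25)

Step-to-step displacements: (-2, -4), (+3, +3), (+3, -3), (-5, -2), (-2, -4), (+3, +3), (+3, -3), (-5, -2), (-2, -4), (+3, +3) — a repeating cycle of length 4.
step 11: apply (+3, -3) → (-6, -19)
step 12: apply (-5, -2) → (-11, -21)
step 13: apply (-2, -4) → (-13, -25)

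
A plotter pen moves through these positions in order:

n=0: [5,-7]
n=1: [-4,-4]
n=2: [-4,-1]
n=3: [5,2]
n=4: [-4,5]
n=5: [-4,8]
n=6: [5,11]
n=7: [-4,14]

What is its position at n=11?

[-4,26]

The first coordinate repeats the cycle [5, -4, -4] with period 3; step 11 mod 3 = 2, giving -4.
The second coordinate changes by +3 each step, so at step 11 it is -7 + 11·(3) = 26.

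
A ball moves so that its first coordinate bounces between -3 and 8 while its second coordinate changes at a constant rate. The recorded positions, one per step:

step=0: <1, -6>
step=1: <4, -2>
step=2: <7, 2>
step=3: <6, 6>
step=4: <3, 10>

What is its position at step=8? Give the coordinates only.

The first coordinate reflects between -3 and 8, moving 3 per step.
  step 5: 3 → 0
  step 6: 0 → -3
  step 7: -3 → 0
  step 8: 0 → 3
The second coordinate changes by +4 each step: at step 8 it is 26.

<3, 26>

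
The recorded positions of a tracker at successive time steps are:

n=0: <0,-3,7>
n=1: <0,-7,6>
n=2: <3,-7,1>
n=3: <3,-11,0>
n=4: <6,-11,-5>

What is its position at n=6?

The moves between consecutive positions are <+0,-4,-1>, <+3,+0,-5>, <+0,-4,-1>, <+3,+0,-5>; they repeat the 2-cycle [<+0,-4,-1>, <+3,+0,-5>].
step 5: apply <+0,-4,-1> → <6,-15,-6>
step 6: apply <+3,+0,-5> → <9,-15,-11>

<9,-15,-11>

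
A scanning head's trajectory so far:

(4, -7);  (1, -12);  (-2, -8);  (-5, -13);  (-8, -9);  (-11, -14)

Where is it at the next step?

Step-to-step displacements: (-3, -5), (-3, +4), (-3, -5), (-3, +4), (-3, -5) — a repeating cycle of length 2.
step 6: apply (-3, +4) → (-14, -10)

(-14, -10)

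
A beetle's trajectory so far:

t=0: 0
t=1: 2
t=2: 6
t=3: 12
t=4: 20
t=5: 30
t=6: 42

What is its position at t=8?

72

Successive displacements: +2, +4, +6, +8, +10, +12 — each changes by +2.
step 7: 42 + 14 → 56
step 8: 56 + 16 → 72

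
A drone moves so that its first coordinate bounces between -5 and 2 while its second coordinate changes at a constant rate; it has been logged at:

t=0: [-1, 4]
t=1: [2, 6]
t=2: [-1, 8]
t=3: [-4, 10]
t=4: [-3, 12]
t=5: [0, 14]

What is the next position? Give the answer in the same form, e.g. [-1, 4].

The first coordinate reflects between -5 and 2, moving 3 per step.
  step 6: 0 → 1
The second coordinate changes by +2 each step: at step 6 it is 16.

[1, 16]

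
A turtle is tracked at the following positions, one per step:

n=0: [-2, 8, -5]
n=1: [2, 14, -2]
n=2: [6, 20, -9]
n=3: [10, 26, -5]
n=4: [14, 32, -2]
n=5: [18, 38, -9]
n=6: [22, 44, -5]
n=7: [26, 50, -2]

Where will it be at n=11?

The first coordinate changes by +4 each step, so at step 11 it is -2 + 11·(4) = 42.
The second coordinate changes by +6 each step, so at step 11 it is 8 + 11·(6) = 74.
The third coordinate repeats the cycle [-5, -2, -9] with period 3; step 11 mod 3 = 2, giving -9.

[42, 74, -9]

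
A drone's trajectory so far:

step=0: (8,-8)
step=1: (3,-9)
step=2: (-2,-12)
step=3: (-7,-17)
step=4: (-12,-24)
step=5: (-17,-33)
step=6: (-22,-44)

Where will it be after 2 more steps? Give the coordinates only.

(-32,-72)

First differences are (-5,-1), (-5,-3), (-5,-5), (-5,-7), (-5,-9), (-5,-11); their common second difference is (+0,-2) (constant acceleration).
step 7: (-22,-44) + (-5,-13) → (-27,-57)
step 8: (-27,-57) + (-5,-15) → (-32,-72)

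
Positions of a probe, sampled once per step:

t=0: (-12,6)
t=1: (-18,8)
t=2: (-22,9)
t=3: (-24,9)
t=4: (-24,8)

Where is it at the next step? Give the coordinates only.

(-22,6)

Successive displacements: (-6,+2), (-4,+1), (-2,+0), (+0,-1) — each changes by (+2,-1).
step 5: (-24,8) + (+2,-2) → (-22,6)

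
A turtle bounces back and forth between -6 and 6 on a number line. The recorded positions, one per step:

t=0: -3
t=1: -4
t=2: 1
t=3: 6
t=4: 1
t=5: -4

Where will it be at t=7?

The value reflects between -6 and 6, moving 5 per step.
  step 6: -4 → -3
  step 7: -3 → 2

2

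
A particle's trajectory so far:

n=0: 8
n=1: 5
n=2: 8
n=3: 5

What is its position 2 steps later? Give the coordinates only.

Consecutive displacements -3, +3, -3 scale by a factor of -1 each step.
step 4: 5 + 3 → 8
step 5: 8 − 3 → 5

5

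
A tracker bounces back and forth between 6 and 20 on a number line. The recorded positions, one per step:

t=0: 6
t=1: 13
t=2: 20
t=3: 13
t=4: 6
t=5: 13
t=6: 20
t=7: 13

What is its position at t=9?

The value reflects between 6 and 20, moving 7 per step.
  step 8: 13 → 6
  step 9: 6 → 13

13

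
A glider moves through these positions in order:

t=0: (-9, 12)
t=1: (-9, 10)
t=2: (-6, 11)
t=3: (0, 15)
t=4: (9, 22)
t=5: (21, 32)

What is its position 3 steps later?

(75, 80)

Taking differences between consecutive positions: (+0, -2), (+3, +1), (+6, +4), (+9, +7), (+12, +10). These grow by (+3, +3) each step.
step 6: (21, 32) + (+15, +13) → (36, 45)
step 7: (36, 45) + (+18, +16) → (54, 61)
step 8: (54, 61) + (+21, +19) → (75, 80)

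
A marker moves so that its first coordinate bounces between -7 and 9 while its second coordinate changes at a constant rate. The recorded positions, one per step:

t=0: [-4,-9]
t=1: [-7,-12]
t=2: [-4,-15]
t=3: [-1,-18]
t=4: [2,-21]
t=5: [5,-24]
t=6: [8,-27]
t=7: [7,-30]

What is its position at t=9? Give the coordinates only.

The first coordinate travels 3 per step and bounces off the walls at -7 and 9.
  step 8: 7 → 4
  step 9: 4 → 1
The second coordinate changes by -3 each step: at step 9 it is -36.

[1,-36]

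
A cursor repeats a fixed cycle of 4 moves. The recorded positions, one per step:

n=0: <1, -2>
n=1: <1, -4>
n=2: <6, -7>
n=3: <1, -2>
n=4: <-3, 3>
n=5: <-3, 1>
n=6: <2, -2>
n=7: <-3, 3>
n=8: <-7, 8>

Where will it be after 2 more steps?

Differencing gives <+0, -2>, <+5, -3>, <-5, +5>, <-4, +5>, <+0, -2>, <+5, -3>, <-5, +5>, <-4, +5>. This is the pattern <+0, -2>, <+5, -3>, <-5, +5>, <-4, +5> repeated.
step 9: apply <+0, -2> → <-7, 6>
step 10: apply <+5, -3> → <-2, 3>

<-2, 3>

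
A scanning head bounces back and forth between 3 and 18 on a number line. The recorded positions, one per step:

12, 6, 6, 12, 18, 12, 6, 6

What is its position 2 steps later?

18

The value travels 6 per step and bounces off the walls at 3 and 18.
  step 8: 6 → 12
  step 9: 12 → 18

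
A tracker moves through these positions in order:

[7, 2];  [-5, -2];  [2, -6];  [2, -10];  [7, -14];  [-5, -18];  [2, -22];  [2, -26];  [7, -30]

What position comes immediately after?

The first coordinate repeats the cycle [7, -5, 2, 2] with period 4; step 9 mod 4 = 1, giving -5.
The second coordinate changes by -4 each step, so at step 9 it is 2 + 9·(-4) = -34.

[-5, -34]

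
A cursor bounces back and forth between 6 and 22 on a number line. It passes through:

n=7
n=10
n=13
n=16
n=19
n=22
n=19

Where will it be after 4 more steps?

n=7

The value travels 3 per step and bounces off the walls at 6 and 22.
  step 7: 19 → 16
  step 8: 16 → 13
  step 9: 13 → 10
  step 10: 10 → 7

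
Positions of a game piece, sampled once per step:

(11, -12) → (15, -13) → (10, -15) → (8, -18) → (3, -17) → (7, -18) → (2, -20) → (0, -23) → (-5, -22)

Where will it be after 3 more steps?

(-8, -28)

Step-to-step displacements: (+4, -1), (-5, -2), (-2, -3), (-5, +1), (+4, -1), (-5, -2), (-2, -3), (-5, +1) — a repeating cycle of length 4.
step 9: apply (+4, -1) → (-1, -23)
step 10: apply (-5, -2) → (-6, -25)
step 11: apply (-2, -3) → (-8, -28)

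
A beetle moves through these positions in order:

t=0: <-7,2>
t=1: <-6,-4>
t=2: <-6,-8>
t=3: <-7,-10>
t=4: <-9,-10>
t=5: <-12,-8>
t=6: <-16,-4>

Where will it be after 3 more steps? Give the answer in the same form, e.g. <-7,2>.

Successive displacements: <+1,-6>, <+0,-4>, <-1,-2>, <-2,+0>, <-3,+2>, <-4,+4> — each changes by <-1,+2>.
step 7: <-16,-4> + <-5,+6> → <-21,2>
step 8: <-21,2> + <-6,+8> → <-27,10>
step 9: <-27,10> + <-7,+10> → <-34,20>

<-34,20>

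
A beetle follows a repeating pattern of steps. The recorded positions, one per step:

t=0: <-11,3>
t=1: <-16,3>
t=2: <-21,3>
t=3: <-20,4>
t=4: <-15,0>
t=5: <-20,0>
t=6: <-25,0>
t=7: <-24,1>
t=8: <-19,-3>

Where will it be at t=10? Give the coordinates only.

<-29,-3>

Step-to-step displacements: <-5,+0>, <-5,+0>, <+1,+1>, <+5,-4>, <-5,+0>, <-5,+0>, <+1,+1>, <+5,-4> — a repeating cycle of length 4.
step 9: apply <-5,+0> → <-24,-3>
step 10: apply <-5,+0> → <-29,-3>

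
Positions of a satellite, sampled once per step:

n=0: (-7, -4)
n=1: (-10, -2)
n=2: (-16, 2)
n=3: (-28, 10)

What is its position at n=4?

Consecutive displacements (-3, +2), (-6, +4), (-12, +8) scale by a factor of 2 each step.
step 4: (-28, 10) + (-24, +16) → (-52, 26)

(-52, 26)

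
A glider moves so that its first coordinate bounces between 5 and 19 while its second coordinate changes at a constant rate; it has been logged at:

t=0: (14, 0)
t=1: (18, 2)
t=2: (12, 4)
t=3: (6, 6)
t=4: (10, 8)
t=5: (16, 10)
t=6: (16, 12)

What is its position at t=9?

The first coordinate reflects between 5 and 19, moving 6 per step.
  step 7: 16 → 10
  step 8: 10 → 6
  step 9: 6 → 12
The second coordinate changes by +2 each step: at step 9 it is 18.

(12, 18)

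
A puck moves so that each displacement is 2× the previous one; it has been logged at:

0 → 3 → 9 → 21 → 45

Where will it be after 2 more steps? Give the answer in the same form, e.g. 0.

189

Step-to-step displacements: +3, +6, +12, +24; each is 2× the previous.
step 5: 45 + 48 → 93
step 6: 93 + 96 → 189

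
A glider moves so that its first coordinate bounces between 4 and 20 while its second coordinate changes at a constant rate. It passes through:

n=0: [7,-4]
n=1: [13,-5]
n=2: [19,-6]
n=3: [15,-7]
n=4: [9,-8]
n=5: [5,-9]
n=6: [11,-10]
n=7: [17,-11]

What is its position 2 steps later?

The first coordinate travels 6 per step and bounces off the walls at 4 and 20.
  step 8: 17 → 17
  step 9: 17 → 11
The second coordinate changes by -1 each step: at step 9 it is -13.

[11,-13]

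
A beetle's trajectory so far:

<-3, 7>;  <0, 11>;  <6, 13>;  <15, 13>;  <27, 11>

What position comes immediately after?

Successive displacements: <+3, +4>, <+6, +2>, <+9, +0>, <+12, -2> — each changes by <+3, -2>.
step 5: <27, 11> + <+15, -4> → <42, 7>

<42, 7>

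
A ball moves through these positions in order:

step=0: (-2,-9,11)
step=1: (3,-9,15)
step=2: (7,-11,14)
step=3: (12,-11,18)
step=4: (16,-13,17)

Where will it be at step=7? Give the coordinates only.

Step-to-step displacements: (+5,+0,+4), (+4,-2,-1), (+5,+0,+4), (+4,-2,-1) — a repeating cycle of length 2.
step 5: apply (+5,+0,+4) → (21,-13,21)
step 6: apply (+4,-2,-1) → (25,-15,20)
step 7: apply (+5,+0,+4) → (30,-15,24)

(30,-15,24)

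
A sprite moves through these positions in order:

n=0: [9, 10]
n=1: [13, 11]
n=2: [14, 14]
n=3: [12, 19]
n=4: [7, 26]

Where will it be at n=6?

[-12, 46]

Successive displacements: [+4, +1], [+1, +3], [-2, +5], [-5, +7] — each changes by [-3, +2].
step 5: [7, 26] + [-8, +9] → [-1, 35]
step 6: [-1, 35] + [-11, +11] → [-12, 46]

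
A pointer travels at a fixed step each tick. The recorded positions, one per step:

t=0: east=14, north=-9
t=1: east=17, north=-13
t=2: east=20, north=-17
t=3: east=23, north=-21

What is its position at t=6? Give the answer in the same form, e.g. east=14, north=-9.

east=32, north=-33

Constant displacement of (+3, -4) per step.
step 4: east=23, north=-21 + (+3, -4) → east=26, north=-25
step 5: east=26, north=-25 + (+3, -4) → east=29, north=-29
step 6: east=29, north=-29 + (+3, -4) → east=32, north=-33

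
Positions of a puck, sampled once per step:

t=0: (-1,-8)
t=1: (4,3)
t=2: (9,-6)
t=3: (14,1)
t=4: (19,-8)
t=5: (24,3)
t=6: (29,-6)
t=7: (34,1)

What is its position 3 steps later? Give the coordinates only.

First: linear, +5 per step → 49 at step 10.
Second: cycles through -8, 3, -6, 1 every 4 steps. Step 10 lands at position 2 of the cycle → -6.

(49,-6)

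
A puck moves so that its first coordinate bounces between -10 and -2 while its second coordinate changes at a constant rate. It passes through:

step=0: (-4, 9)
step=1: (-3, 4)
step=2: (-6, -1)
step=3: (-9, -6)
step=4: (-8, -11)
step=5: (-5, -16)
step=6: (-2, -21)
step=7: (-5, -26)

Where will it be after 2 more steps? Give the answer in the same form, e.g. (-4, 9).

(-9, -36)

The first coordinate travels 3 per step and bounces off the walls at -10 and -2.
  step 8: -5 → -8
  step 9: -8 → -9
The second coordinate changes by -5 each step: at step 9 it is -36.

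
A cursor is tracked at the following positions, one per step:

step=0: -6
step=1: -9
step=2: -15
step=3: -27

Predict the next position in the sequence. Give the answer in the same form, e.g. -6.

-51

Step-to-step displacements: -3, -6, -12; each is 2× the previous.
step 4: -27 − 24 → -51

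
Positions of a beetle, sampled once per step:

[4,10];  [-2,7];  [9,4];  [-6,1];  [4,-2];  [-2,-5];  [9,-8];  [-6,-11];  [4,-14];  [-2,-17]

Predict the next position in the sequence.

First: cycles through 4, -2, 9, -6 every 4 steps. Step 10 lands at position 2 of the cycle → 9.
Second: linear, -3 per step → -20 at step 10.

[9,-20]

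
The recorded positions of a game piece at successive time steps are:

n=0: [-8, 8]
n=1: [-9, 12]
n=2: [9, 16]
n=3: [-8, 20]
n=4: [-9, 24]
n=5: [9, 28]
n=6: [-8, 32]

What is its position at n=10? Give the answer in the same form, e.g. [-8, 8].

[-9, 48]

The first coordinate repeats the cycle [-8, -9, 9] with period 3; step 10 mod 3 = 1, giving -9.
The second coordinate changes by +4 each step, so at step 10 it is 8 + 10·(4) = 48.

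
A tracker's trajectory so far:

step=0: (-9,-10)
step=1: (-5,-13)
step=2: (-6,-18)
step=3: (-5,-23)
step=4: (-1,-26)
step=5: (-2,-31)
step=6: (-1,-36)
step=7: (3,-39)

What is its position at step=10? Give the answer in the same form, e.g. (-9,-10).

(7,-52)

Differencing gives (+4,-3), (-1,-5), (+1,-5), (+4,-3), (-1,-5), (+1,-5), (+4,-3). This is the pattern (+4,-3), (-1,-5), (+1,-5) repeated.
step 8: apply (-1,-5) → (2,-44)
step 9: apply (+1,-5) → (3,-49)
step 10: apply (+4,-3) → (7,-52)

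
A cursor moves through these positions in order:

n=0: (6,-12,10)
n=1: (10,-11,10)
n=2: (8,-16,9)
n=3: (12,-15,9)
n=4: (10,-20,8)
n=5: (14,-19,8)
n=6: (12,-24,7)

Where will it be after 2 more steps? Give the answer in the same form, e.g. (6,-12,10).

Differencing gives (+4,+1,+0), (-2,-5,-1), (+4,+1,+0), (-2,-5,-1), (+4,+1,+0), (-2,-5,-1). This is the pattern (+4,+1,+0), (-2,-5,-1) repeated.
step 7: apply (+4,+1,+0) → (16,-23,7)
step 8: apply (-2,-5,-1) → (14,-28,6)

(14,-28,6)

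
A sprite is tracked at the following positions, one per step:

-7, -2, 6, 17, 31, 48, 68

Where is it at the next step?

Successive displacements: +5, +8, +11, +14, +17, +20 — each changes by +3.
step 7: 68 + 23 → 91

91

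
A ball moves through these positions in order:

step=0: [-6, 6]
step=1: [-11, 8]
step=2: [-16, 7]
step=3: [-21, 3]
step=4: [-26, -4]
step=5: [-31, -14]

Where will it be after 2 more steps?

[-41, -43]

Taking differences between consecutive positions: [-5, +2], [-5, -1], [-5, -4], [-5, -7], [-5, -10]. These grow by [+0, -3] each step.
step 6: [-31, -14] + [-5, -13] → [-36, -27]
step 7: [-36, -27] + [-5, -16] → [-41, -43]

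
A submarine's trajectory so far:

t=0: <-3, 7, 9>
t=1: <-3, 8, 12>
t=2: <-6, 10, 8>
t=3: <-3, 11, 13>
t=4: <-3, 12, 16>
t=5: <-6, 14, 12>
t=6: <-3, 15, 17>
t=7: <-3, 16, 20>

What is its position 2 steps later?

<-3, 19, 21>

Step-to-step displacements: <+0, +1, +3>, <-3, +2, -4>, <+3, +1, +5>, <+0, +1, +3>, <-3, +2, -4>, <+3, +1, +5>, <+0, +1, +3> — a repeating cycle of length 3.
step 8: apply <-3, +2, -4> → <-6, 18, 16>
step 9: apply <+3, +1, +5> → <-3, 19, 21>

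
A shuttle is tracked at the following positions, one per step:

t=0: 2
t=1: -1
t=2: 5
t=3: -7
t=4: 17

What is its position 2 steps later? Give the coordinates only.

Consecutive displacements -3, +6, -12, +24 scale by a factor of -2 each step.
step 5: 17 − 48 → -31
step 6: -31 + 96 → 65

65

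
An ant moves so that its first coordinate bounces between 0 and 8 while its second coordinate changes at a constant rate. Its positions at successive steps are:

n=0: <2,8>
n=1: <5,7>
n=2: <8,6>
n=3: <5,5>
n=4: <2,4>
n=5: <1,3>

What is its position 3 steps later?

The first coordinate travels 3 per step and bounces off the walls at 0 and 8.
  step 6: 1 → 4
  step 7: 4 → 7
  step 8: 7 → 6
The second coordinate changes by -1 each step: at step 8 it is 0.

<6,0>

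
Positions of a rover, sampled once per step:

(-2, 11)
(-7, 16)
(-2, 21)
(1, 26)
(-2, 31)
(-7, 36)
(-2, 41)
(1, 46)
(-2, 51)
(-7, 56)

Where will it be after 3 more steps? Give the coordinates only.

The first coordinate repeats the cycle [-2, -7, -2, 1] with period 4; step 12 mod 4 = 0, giving -2.
The second coordinate changes by +5 each step, so at step 12 it is 11 + 12·(5) = 71.

(-2, 71)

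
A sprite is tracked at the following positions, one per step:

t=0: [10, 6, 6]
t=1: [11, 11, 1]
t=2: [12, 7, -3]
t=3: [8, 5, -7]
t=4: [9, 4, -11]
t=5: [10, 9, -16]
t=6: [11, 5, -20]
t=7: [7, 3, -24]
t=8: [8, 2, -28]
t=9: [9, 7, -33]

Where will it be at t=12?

The moves between consecutive positions are [+1, +5, -5], [+1, -4, -4], [-4, -2, -4], [+1, -1, -4], [+1, +5, -5], [+1, -4, -4], [-4, -2, -4], [+1, -1, -4], [+1, +5, -5]; they repeat the 4-cycle [[+1, +5, -5], [+1, -4, -4], [-4, -2, -4], [+1, -1, -4]].
step 10: apply [+1, -4, -4] → [10, 3, -37]
step 11: apply [-4, -2, -4] → [6, 1, -41]
step 12: apply [+1, -1, -4] → [7, 0, -45]

[7, 0, -45]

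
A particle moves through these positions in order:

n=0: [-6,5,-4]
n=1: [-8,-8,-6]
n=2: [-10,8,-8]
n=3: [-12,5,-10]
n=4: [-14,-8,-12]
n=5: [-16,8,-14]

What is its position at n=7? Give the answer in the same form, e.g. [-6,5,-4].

[-20,-8,-18]

First: linear, -2 per step → -20 at step 7.
Second: cycles through 5, -8, 8 every 3 steps. Step 7 lands at position 1 of the cycle → -8.
Third: linear, -2 per step → -18 at step 7.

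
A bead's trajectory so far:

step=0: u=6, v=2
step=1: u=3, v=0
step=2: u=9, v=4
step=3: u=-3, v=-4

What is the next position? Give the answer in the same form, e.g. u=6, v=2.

Consecutive displacements (-3, -2), (+6, +4), (-12, -8) scale by a factor of -2 each step.
step 4: u=-3, v=-4 + (+24, +16) → u=21, v=12

u=21, v=12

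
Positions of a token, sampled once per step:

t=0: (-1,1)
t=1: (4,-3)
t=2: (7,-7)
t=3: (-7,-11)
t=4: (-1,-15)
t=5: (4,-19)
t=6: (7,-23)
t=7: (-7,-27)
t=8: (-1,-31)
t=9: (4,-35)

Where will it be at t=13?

First: cycles through -1, 4, 7, -7 every 4 steps. Step 13 lands at position 1 of the cycle → 4.
Second: linear, -4 per step → -51 at step 13.

(4,-51)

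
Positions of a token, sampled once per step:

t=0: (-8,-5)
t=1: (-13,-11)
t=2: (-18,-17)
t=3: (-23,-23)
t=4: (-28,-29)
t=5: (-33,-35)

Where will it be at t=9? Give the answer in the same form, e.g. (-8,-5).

Each step adds (-5,-6) to the position.
step 6: (-33,-35) + (-5,-6) → (-38,-41)
step 7: (-38,-41) + (-5,-6) → (-43,-47)
step 8: (-43,-47) + (-5,-6) → (-48,-53)
step 9: (-48,-53) + (-5,-6) → (-53,-59)

(-53,-59)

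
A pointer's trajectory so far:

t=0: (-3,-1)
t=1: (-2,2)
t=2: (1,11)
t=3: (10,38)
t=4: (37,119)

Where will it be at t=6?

(361,1091)

Consecutive displacements (+1,+3), (+3,+9), (+9,+27), (+27,+81) scale by a factor of 3 each step.
step 5: (37,119) + (+81,+243) → (118,362)
step 6: (118,362) + (+243,+729) → (361,1091)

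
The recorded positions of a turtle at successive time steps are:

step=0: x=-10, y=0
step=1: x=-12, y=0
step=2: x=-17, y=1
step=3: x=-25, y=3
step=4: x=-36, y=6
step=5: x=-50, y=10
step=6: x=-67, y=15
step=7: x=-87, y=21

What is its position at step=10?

Taking differences between consecutive positions: (-2, +0), (-5, +1), (-8, +2), (-11, +3), (-14, +4), (-17, +5), (-20, +6). These grow by (-3, +1) each step.
step 8: x=-87, y=21 + (-23, +7) → x=-110, y=28
step 9: x=-110, y=28 + (-26, +8) → x=-136, y=36
step 10: x=-136, y=36 + (-29, +9) → x=-165, y=45

x=-165, y=45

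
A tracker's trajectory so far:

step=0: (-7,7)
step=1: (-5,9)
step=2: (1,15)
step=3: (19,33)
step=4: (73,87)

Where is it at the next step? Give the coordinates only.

(235,249)

Step-to-step displacements: (+2,+2), (+6,+6), (+18,+18), (+54,+54); each is 3× the previous.
step 5: (73,87) + (+162,+162) → (235,249)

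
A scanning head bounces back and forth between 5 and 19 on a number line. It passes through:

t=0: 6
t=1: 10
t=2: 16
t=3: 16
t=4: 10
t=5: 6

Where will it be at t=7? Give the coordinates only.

18

The value reflects between 5 and 19, moving 6 per step.
  step 6: 6 → 12
  step 7: 12 → 18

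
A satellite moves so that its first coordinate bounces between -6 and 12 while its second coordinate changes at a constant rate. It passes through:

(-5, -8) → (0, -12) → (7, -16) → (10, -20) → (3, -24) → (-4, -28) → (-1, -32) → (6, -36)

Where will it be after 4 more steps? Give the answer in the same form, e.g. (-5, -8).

The first coordinate reflects between -6 and 12, moving 7 per step.
  step 8: 6 → 11
  step 9: 11 → 4
  step 10: 4 → -3
  step 11: -3 → -2
The second coordinate changes by -4 each step: at step 11 it is -52.

(-2, -52)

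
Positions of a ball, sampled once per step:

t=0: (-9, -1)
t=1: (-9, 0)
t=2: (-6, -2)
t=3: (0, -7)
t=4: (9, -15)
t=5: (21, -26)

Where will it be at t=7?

Taking differences between consecutive positions: (+0, +1), (+3, -2), (+6, -5), (+9, -8), (+12, -11). These grow by (+3, -3) each step.
step 6: (21, -26) + (+15, -14) → (36, -40)
step 7: (36, -40) + (+18, -17) → (54, -57)

(54, -57)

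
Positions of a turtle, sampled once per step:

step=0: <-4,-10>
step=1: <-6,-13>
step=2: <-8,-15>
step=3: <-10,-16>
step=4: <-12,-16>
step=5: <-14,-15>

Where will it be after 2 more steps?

<-18,-10>

First differences are <-2,-3>, <-2,-2>, <-2,-1>, <-2,+0>, <-2,+1>; their common second difference is <+0,+1> (constant acceleration).
step 6: <-14,-15> + <-2,+2> → <-16,-13>
step 7: <-16,-13> + <-2,+3> → <-18,-10>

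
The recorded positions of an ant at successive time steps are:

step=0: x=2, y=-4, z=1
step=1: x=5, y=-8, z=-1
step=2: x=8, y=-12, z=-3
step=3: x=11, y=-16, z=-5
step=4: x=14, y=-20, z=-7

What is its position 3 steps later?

Constant displacement of (+3, -4, -2) per step.
step 5: x=14, y=-20, z=-7 + (+3, -4, -2) → x=17, y=-24, z=-9
step 6: x=17, y=-24, z=-9 + (+3, -4, -2) → x=20, y=-28, z=-11
step 7: x=20, y=-28, z=-11 + (+3, -4, -2) → x=23, y=-32, z=-13

x=23, y=-32, z=-13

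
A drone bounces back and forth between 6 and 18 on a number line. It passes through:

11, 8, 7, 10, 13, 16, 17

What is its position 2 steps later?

The value travels 3 per step and bounces off the walls at 6 and 18.
  step 7: 17 → 14
  step 8: 14 → 11

11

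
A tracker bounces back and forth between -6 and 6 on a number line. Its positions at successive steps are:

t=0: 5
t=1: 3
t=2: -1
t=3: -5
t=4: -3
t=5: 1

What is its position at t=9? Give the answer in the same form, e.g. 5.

-5

The value reflects between -6 and 6, moving 4 per step.
  step 6: 1 → 5
  step 7: 5 → 3
  step 8: 3 → -1
  step 9: -1 → -5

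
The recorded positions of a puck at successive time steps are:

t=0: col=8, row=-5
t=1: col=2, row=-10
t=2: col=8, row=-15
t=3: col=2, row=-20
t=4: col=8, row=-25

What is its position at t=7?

Col: cycles through 8, 2 every 2 steps. Step 7 lands at position 1 of the cycle → 2.
Row: linear, -5 per step → -40 at step 7.

col=2, row=-40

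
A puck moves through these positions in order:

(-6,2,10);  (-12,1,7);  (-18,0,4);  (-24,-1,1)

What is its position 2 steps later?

(-36,-3,-5)

Constant displacement of (-6,-1,-3) per step.
step 4: (-24,-1,1) + (-6,-1,-3) → (-30,-2,-2)
step 5: (-30,-2,-2) + (-6,-1,-3) → (-36,-3,-5)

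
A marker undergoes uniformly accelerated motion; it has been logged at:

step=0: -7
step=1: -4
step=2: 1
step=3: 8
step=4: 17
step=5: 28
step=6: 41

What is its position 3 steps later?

Successive displacements: +3, +5, +7, +9, +11, +13 — each changes by +2.
step 7: 41 + 15 → 56
step 8: 56 + 17 → 73
step 9: 73 + 19 → 92

92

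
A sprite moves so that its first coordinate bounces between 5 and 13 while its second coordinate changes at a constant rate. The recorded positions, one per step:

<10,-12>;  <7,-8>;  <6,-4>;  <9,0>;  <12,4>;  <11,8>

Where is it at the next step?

The first coordinate travels 3 per step and bounces off the walls at 5 and 13.
  step 6: 11 → 8
The second coordinate changes by +4 each step: at step 6 it is 12.

<8,12>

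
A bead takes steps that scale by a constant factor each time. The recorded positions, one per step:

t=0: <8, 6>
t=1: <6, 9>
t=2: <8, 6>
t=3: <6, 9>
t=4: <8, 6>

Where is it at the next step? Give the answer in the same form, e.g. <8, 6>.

Consecutive displacements <-2, +3>, <+2, -3>, <-2, +3>, <+2, -3> scale by a factor of -1 each step.
step 5: <8, 6> + <-2, +3> → <6, 9>

<6, 9>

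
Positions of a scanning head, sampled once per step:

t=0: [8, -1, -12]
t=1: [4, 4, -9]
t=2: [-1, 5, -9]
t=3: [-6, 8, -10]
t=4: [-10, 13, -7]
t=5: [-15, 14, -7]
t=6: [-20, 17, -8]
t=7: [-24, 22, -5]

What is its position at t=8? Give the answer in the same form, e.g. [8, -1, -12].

Step-to-step displacements: [-4, +5, +3], [-5, +1, +0], [-5, +3, -1], [-4, +5, +3], [-5, +1, +0], [-5, +3, -1], [-4, +5, +3] — a repeating cycle of length 3.
step 8: apply [-5, +1, +0] → [-29, 23, -5]

[-29, 23, -5]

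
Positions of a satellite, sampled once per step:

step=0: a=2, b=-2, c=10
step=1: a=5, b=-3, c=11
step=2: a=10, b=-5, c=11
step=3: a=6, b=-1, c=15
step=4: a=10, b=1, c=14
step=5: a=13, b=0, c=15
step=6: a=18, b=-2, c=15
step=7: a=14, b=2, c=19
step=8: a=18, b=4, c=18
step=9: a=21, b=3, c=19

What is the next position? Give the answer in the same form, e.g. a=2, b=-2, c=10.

a=26, b=1, c=19

The moves between consecutive positions are (+3, -1, +1), (+5, -2, +0), (-4, +4, +4), (+4, +2, -1), (+3, -1, +1), (+5, -2, +0), (-4, +4, +4), (+4, +2, -1), (+3, -1, +1); they repeat the 4-cycle [(+3, -1, +1), (+5, -2, +0), (-4, +4, +4), (+4, +2, -1)].
step 10: apply (+5, -2, +0) → a=26, b=1, c=19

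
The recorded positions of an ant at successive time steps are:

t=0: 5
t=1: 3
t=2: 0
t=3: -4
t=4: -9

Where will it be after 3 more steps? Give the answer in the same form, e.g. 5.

-30

Successive displacements: -2, -3, -4, -5 — each changes by -1.
step 5: -9 − 6 → -15
step 6: -15 − 7 → -22
step 7: -22 − 8 → -30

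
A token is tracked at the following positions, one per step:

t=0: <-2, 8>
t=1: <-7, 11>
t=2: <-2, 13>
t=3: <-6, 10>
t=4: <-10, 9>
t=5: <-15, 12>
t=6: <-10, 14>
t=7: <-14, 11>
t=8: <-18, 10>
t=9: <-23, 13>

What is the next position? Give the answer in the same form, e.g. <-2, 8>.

Differencing gives <-5, +3>, <+5, +2>, <-4, -3>, <-4, -1>, <-5, +3>, <+5, +2>, <-4, -3>, <-4, -1>, <-5, +3>. This is the pattern <-5, +3>, <+5, +2>, <-4, -3>, <-4, -1> repeated.
step 10: apply <+5, +2> → <-18, 15>

<-18, 15>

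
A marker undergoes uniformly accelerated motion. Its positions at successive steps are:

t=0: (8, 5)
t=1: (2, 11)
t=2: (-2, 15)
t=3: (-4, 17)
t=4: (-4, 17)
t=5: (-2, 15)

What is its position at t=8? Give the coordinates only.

(16, -3)

First differences are (-6, +6), (-4, +4), (-2, +2), (+0, +0), (+2, -2); their common second difference is (+2, -2) (constant acceleration).
step 6: (-2, 15) + (+4, -4) → (2, 11)
step 7: (2, 11) + (+6, -6) → (8, 5)
step 8: (8, 5) + (+8, -8) → (16, -3)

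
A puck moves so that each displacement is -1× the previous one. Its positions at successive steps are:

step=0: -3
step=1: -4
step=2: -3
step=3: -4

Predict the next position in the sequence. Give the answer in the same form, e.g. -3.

Consecutive displacements -1, +1, -1 scale by a factor of -1 each step.
step 4: -4 + 1 → -3

-3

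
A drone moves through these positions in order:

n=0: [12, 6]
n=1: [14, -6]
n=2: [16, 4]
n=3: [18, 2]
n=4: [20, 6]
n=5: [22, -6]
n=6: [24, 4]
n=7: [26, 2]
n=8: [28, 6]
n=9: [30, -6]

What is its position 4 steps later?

[38, -6]

First: linear, +2 per step → 38 at step 13.
Second: cycles through 6, -6, 4, 2 every 4 steps. Step 13 lands at position 1 of the cycle → -6.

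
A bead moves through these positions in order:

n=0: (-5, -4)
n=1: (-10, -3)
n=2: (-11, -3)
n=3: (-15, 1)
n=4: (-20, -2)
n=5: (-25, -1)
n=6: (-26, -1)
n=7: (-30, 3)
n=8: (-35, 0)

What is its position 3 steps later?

(-45, 5)

Step-to-step displacements: (-5, +1), (-1, +0), (-4, +4), (-5, -3), (-5, +1), (-1, +0), (-4, +4), (-5, -3) — a repeating cycle of length 4.
step 9: apply (-5, +1) → (-40, 1)
step 10: apply (-1, +0) → (-41, 1)
step 11: apply (-4, +4) → (-45, 5)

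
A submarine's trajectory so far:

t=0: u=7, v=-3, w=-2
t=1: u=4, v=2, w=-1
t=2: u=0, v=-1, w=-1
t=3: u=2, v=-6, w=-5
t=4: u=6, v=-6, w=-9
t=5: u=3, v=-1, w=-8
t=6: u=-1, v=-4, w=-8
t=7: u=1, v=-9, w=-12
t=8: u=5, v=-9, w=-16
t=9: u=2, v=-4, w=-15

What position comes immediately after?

Step-to-step displacements: (-3, +5, +1), (-4, -3, +0), (+2, -5, -4), (+4, +0, -4), (-3, +5, +1), (-4, -3, +0), (+2, -5, -4), (+4, +0, -4), (-3, +5, +1) — a repeating cycle of length 4.
step 10: apply (-4, -3, +0) → u=-2, v=-7, w=-15

u=-2, v=-7, w=-15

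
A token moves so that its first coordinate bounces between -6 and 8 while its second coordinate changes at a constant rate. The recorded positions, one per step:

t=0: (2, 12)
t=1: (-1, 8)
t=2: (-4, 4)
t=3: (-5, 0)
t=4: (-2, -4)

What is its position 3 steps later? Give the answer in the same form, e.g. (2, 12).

The first coordinate reflects between -6 and 8, moving 3 per step.
  step 5: -2 → 1
  step 6: 1 → 4
  step 7: 4 → 7
The second coordinate changes by -4 each step: at step 7 it is -16.

(7, -16)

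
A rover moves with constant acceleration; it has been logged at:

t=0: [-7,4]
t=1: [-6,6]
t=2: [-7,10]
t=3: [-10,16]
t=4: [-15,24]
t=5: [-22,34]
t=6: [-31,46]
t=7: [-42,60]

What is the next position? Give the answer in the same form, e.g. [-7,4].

[-55,76]

Successive displacements: [+1,+2], [-1,+4], [-3,+6], [-5,+8], [-7,+10], [-9,+12], [-11,+14] — each changes by [-2,+2].
step 8: [-42,60] + [-13,+16] → [-55,76]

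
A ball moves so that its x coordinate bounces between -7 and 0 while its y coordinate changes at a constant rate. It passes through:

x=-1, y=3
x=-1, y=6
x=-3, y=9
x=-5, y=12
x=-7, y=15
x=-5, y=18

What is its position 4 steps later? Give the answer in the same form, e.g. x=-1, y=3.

x=-3, y=30

The x coordinate reflects between -7 and 0, moving 2 per step.
  step 6: -5 → -3
  step 7: -3 → -1
  step 8: -1 → -1
  step 9: -1 → -3
The y coordinate changes by +3 each step: at step 9 it is 30.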